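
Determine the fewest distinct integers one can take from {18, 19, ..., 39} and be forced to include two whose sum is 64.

16

A set avoiding the sum 64 can contain at most one of each pair {x, 64−x}, plus the 8 elements whose complement lies outside the range or equal to its own complement.
The integers 18, …, 32 (15 of them) are such a set: any two sum to at least 18+19 = 37 and at most 31+32 = 63 < 64.
Pigeonhole: any 16th integer completes one of the 7 pairs, so 16 choices force a sum of 64.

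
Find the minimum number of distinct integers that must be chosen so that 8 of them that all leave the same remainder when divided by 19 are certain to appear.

By pigeonhole, the 19 residue classes mod 19 are the pigeonholes.
With 133 integers one could put 7 in each residue class and have no class reach 8.
The 134th integer pushes some class to 8, so 19·7 + 1 = 134.

134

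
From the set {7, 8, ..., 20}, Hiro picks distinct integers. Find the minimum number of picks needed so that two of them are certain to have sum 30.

Two chosen integers sum to 30 exactly when both halves of some pair {x, 30−x} with 10 ≤ x ≤ 30−x ≤ 20 are chosen — 5 such pairs.
The remaining 4 elements (those with no distinct partner in range) can never complete a 30-sum, so the worst case takes all of them and one from each pair: 4 + 5 = 9.
Pigeonhole: the 10th integer has to be the second member of some pair, so 9 + 1 = 10.

10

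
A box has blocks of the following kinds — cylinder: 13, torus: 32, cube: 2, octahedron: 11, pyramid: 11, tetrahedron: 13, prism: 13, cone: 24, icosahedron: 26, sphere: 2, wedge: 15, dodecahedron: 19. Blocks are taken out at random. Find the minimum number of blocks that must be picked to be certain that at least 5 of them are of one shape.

The 12 shapes are the holes; the blocks drawn are the pigeons.
To avoid 5 of any one shape, the worst case takes at most 4 of each shape, or every block of a shape that has fewer than 4.
That gives 4 + 4 + 2 + 4 + 4 + 4 + 4 + 4 + 4 + 2 + 4 + 4 = 44 blocks with no shape reaching 5.
The next block forces some shape to 5, so 44 + 1 = 45.

45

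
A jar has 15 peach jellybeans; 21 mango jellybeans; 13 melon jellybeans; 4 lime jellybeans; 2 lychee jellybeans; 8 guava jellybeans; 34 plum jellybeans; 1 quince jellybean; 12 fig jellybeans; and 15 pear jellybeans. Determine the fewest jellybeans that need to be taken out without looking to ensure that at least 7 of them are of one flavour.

An adversary could hand out at most 6 jellybeans per flavour (lime, lychee, quince run out sooner): 6 + 6 + 6 + 4 + 2 + 6 + 6 + 1 + 6 + 6 = 49 jellybeans and still no flavour has 7.
One more jellybean lands in a flavour already at 6, so 50 draws are enough and 49 are not.

50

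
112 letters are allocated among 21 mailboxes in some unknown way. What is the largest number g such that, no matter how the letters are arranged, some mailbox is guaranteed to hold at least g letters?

By the pigeonhole principle, the 21 mailboxes are the holes and the 112 letters are the pigeons.
If every mailbox held at most 5 letters, the total would be at most 21 × 5 = 105, which is less than 112.
So some mailbox holds at least ⌈112/21⌉ = 6 letters.

6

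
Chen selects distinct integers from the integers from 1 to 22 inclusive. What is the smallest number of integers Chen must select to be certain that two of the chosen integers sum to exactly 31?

16

Two chosen integers sum to 31 exactly when both halves of some pair {x, 31−x} with 9 ≤ x ≤ 31−x ≤ 22 are chosen — 7 such pairs.
The remaining 8 elements (those with no distinct partner in range) can never complete a 31-sum, so the worst case takes all of them and one from each pair: 8 + 7 = 15.
The 16th integer has to be the second member of some pair, so 15 + 1 = 16.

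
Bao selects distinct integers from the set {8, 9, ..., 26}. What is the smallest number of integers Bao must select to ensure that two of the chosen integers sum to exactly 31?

A set avoiding the sum 31 can contain at most one of each pair {x, 31−x}, plus the 3 elements whose complement lies outside the range.
The integers 16, …, 26 (11 of them) are such a set: any two sum to at least 16+17 = 33 > 31.
Any 12th integer completes one of the 8 pairs, so 12 choices force a sum of 31.

12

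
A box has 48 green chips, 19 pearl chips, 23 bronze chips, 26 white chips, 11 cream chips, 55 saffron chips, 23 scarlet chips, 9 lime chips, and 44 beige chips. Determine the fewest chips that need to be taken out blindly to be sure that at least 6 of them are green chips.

In the worst case for collecting green chips, every non-green chip comes out first.
There are 19 + 23 + 26 + 11 + 55 + 23 + 9 + 44 = 210 non-green chips altogether.
After those, each further chip must be green, so 210 + 6 = 216 draws guarantee 6 green chips.

216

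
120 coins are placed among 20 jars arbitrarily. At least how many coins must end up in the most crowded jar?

6

Pigeonhole: the 20 jars are the holes and the 120 coins are the pigeons.
If every jar held at most 5 coins, the total would be at most 20 × 5 = 100, which is less than 120.
So some jar holds at least ⌈120/20⌉ = 6 coins.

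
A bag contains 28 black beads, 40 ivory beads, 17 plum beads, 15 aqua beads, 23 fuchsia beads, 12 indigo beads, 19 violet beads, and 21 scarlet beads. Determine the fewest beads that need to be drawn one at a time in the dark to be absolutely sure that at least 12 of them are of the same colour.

By the pigeonhole principle, the 8 colours are the holes; the beads drawn are the pigeons.
To avoid 12 of any one colour, the worst case takes at most 11 of each colour.
That gives 11 + 11 + 11 + 11 + 11 + 11 + 11 + 11 = 88 beads with no colour reaching 12.
The next bead forces some colour to 12, so 88 + 1 = 89.

89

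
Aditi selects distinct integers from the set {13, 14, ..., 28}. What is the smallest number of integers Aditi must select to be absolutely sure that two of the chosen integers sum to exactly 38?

11

Group the elements by complementary pair {x, 38−x}: {13,25}, {14,24}, {15,23}, …, giving 6 two-element pairs, the single value 19 (it cannot pair with itself since the integers are distinct), and 3 integers whose partner 38−x falls outside [13,28].
Pigeonhole: treating each of those 10 groups as a pigeonhole, one can pick one integer per group — 10 integers — with no two summing to 38.
The 11th integer lands in an occupied pair, forcing a sum of 38.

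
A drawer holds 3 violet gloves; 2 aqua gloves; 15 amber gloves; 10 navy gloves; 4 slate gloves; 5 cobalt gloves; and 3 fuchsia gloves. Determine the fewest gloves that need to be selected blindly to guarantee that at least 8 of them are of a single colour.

32

By pigeonhole, the 7 colours are the holes; the gloves drawn are the pigeons.
To avoid 8 of any one colour, the worst case takes at most 7 of each colour, or every glove of a colour that has fewer than 7.
That gives 3 + 2 + 7 + 7 + 4 + 5 + 3 = 31 gloves with no colour reaching 8.
The next glove forces some colour to 8, so 31 + 1 = 32.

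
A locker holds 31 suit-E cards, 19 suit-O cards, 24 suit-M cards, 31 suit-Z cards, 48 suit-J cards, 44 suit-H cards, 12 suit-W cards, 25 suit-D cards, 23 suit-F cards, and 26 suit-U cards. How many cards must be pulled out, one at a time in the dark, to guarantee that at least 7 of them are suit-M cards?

266

In the worst case for collecting suit-M cards, every non-suit-M card comes out first.
There are 31 + 19 + 31 + 48 + 44 + 12 + 25 + 23 + 26 = 259 non-suit-M cards altogether.
After those, each further card must be suit-M, so 259 + 7 = 266 draws guarantee 7 suit-M cards.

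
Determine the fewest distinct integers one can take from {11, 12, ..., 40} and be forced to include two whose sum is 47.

Group the elements by complementary pair {x, 47−x}: {11,36}, {12,35}, {13,34}, …, giving 13 two-element pairs and 4 integers whose partner 47−x falls outside [11,40].
By the pigeonhole principle, treating each of those 17 groups as a pigeonhole, one can pick one integer per group — 17 integers — with no two summing to 47.
The 18th integer lands in an occupied pair, forcing a sum of 47.

18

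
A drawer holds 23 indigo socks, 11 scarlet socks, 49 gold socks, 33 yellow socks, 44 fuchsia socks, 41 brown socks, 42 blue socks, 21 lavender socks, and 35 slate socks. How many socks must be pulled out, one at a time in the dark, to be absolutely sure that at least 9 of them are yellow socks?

275

In the worst case for collecting yellow socks, every non-yellow sock comes out first.
There are 23 + 11 + 49 + 44 + 41 + 42 + 21 + 35 = 266 non-yellow socks altogether.
After those, each further sock must be yellow, so 266 + 9 = 275 draws guarantee 9 yellow socks.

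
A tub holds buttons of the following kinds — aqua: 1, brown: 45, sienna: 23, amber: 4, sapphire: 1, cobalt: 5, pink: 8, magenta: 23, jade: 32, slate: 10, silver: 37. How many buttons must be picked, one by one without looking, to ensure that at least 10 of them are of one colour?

74

Put each drawn button into a box by colour. The largest draw with every box below 10 takes min(count, 9) from each colour; colours with fewer than 9 contribute all they have.
Σ min(cᵢ, 9) = 1 + 9 + 9 + 4 + 1 + 5 + 8 + 9 + 9 + 9 + 9 = 73.
Draw number 73 + 1 = 74 must push one box to 10.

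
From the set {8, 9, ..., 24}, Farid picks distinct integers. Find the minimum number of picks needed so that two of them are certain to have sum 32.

Group the elements by complementary pair {x, 32−x}: {8,24}, {9,23}, {10,22}, …, giving 8 two-element pairs and the single value 16 (it cannot pair with itself since the integers are distinct).
By pigeonhole, treating each of those 9 groups as a pigeonhole, one can pick one integer per group — 9 integers — with no two summing to 32.
The 10th integer lands in an occupied pair, forcing a sum of 32.

10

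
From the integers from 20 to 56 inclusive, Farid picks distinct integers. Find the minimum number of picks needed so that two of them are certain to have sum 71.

22

Group the elements by complementary pair {x, 71−x}: {20,51}, {21,50}, {22,49}, …, giving 16 two-element pairs and 5 integers whose partner 71−x falls outside [20,56].
Treating each of those 21 groups as a pigeonhole, one can pick one integer per group — 21 integers — with no two summing to 71.
The 22nd integer lands in an occupied pair, forcing a sum of 71.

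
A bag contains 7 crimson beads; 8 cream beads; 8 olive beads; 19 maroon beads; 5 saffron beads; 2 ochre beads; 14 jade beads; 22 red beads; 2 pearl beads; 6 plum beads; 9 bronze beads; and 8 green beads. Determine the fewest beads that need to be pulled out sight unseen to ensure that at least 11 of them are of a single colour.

Put each drawn bead into a box by colour. The largest draw with every box below 11 takes min(count, 10) from each colour; colours with fewer than 10 contribute all they have.
Σ min(cᵢ, 10) = 7 + 8 + 8 + 10 + 5 + 2 + 10 + 10 + 2 + 6 + 9 + 8 = 85.
Draw number 85 + 1 = 86 must push one box to 11.

86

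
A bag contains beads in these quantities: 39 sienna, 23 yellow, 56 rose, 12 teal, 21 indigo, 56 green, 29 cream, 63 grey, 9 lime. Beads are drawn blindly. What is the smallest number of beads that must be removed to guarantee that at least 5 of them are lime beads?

In the worst case for collecting lime beads, every non-lime bead comes out first.
There are 39 + 23 + 56 + 12 + 21 + 56 + 29 + 63 = 299 non-lime beads altogether.
After those, each further bead must be lime, so 299 + 5 = 304 draws guarantee 5 lime beads.

304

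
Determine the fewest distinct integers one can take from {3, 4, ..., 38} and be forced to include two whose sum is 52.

Two chosen integers sum to 52 exactly when both halves of some pair {x, 52−x} with 14 ≤ x ≤ 52−x ≤ 38 are chosen — 12 such pairs.
The remaining 12 elements (those with no distinct partner in range) can never complete a 52-sum, so the worst case takes all of them and one from each pair: 12 + 12 = 24.
By the pigeonhole principle, the 25th integer has to be the second member of some pair, so 24 + 1 = 25.

25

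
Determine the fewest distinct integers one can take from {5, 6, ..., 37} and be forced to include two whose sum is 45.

19

Two chosen integers sum to 45 exactly when both halves of some pair {x, 45−x} with 8 ≤ x ≤ 45−x ≤ 37 are chosen — 15 such pairs.
The remaining 3 elements (those with no distinct partner in range) can never complete a 45-sum, so the worst case takes all of them and one from each pair: 3 + 15 = 18.
By pigeonhole, the 19th integer has to be the second member of some pair, so 18 + 1 = 19.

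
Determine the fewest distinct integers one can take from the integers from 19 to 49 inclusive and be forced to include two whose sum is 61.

20

A set avoiding the sum 61 can contain at most one of each pair {x, 61−x}, plus the 7 elements whose complement lies outside the range.
The integers 31, …, 49 (19 of them) are such a set: any two sum to at least 31+32 = 63 > 61.
By the pigeonhole principle, any 20th integer completes one of the 12 pairs, so 20 choices force a sum of 61.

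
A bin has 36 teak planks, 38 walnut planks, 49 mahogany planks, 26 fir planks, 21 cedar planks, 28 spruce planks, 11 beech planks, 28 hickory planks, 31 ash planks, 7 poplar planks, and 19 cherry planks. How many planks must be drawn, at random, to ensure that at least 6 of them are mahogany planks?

251

In the worst case for collecting mahogany planks, every non-mahogany plank comes out first.
There are 36 + 38 + 26 + 21 + 28 + 11 + 28 + 31 + 7 + 19 = 245 non-mahogany planks altogether.
After those, each further plank must be mahogany, so 245 + 6 = 251 draws guarantee 6 mahogany planks.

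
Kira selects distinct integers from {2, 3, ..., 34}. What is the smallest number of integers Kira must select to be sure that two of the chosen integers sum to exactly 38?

A set avoiding the sum 38 can contain at most one of each pair {x, 38−x}, plus the 3 elements whose complement lies outside the range or equal to its own complement.
The integers 2, …, 19 (18 of them) are such a set: any two sum to at least 2+3 = 5 and at most 18+19 = 37 < 38.
By pigeonhole, any 19th integer completes one of the 15 pairs, so 19 choices force a sum of 38.

19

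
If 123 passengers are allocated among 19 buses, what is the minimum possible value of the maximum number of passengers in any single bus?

7

The 19 buses are the holes and the 123 passengers are the pigeons.
If every bus held at most 6 passengers, the total would be at most 19 × 6 = 114, which is less than 123.
So some bus holds at least ⌈123/19⌉ = 7 passengers.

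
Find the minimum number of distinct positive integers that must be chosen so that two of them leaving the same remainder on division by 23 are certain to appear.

24

By the pigeonhole principle, the 23 residue classes mod 23 are the pigeonholes.
With 23 integers one could put 1 in each residue class and have no class reach 2.
The 24th integer pushes some class to 2, so 23·1 + 1 = 24.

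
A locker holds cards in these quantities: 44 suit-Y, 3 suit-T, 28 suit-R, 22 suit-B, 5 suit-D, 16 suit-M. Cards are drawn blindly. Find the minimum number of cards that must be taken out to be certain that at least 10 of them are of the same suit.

45

An adversary could hand out at most 9 cards per suit (suit-T, suit-D run out sooner): 9 + 3 + 9 + 9 + 5 + 9 = 44 cards and still no suit has 10.
One more card lands in a suit already at 9, so 45 draws are enough and 44 are not.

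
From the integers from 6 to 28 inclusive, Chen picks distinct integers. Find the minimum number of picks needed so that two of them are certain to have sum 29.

15

A set avoiding the sum 29 can contain at most one of each pair {x, 29−x}, plus the 5 elements whose complement lies outside the range.
The integers 15, …, 28 (14 of them) are such a set: any two sum to at least 15+16 = 31 > 29.
Any 15th integer completes one of the 9 pairs, so 15 choices force a sum of 29.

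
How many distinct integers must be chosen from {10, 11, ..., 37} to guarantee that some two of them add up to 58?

21

Two chosen integers sum to 58 exactly when both halves of some pair {x, 58−x} with 21 ≤ x ≤ 58−x ≤ 37 are chosen — 8 such pairs.
The remaining 12 elements (those with no distinct partner in range) can never complete a 58-sum, so the worst case takes all of them and one from each pair: 12 + 8 = 20.
By pigeonhole, the 21st integer has to be the second member of some pair, so 20 + 1 = 21.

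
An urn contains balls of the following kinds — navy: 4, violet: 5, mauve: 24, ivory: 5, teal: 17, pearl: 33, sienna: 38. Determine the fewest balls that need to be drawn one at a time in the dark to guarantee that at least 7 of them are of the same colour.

39

An adversary could hand out at most 6 balls per colour (navy, violet, ivory run out sooner): 4 + 5 + 6 + 5 + 6 + 6 + 6 = 38 balls and still no colour has 7.
By pigeonhole, one more ball lands in a colour already at 6, so 39 draws are enough and 38 are not.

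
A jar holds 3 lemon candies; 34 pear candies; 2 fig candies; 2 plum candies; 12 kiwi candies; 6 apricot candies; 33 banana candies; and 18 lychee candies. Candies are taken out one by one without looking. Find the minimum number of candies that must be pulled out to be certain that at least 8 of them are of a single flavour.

An adversary could hand out at most 7 candies per flavour (4 flavours run out sooner): 3 + 7 + 2 + 2 + 7 + 6 + 7 + 7 = 41 candies and still no flavour has 8.
One more candy lands in a flavour already at 7, so 42 draws are enough and 41 are not.

42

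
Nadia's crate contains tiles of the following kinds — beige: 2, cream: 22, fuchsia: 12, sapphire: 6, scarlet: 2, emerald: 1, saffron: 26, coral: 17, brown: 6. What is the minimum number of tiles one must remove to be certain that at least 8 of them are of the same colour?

By pigeonhole, put each drawn tile into a box by colour. The largest draw with every box below 8 takes min(count, 7) from each colour; colours with fewer than 7 contribute all they have.
Σ min(cᵢ, 7) = 2 + 7 + 7 + 6 + 2 + 1 + 7 + 7 + 6 = 45.
Draw number 45 + 1 = 46 must push one box to 8.

46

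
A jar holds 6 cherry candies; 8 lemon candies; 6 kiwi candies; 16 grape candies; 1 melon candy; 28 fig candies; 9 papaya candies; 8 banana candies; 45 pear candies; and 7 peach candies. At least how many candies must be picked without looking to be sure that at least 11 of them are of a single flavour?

The 10 flavours are the holes; the candies drawn are the pigeons.
To avoid 11 of any one flavour, the worst case takes at most 10 of each flavour, or every candy of a flavour that has fewer than 10.
That gives 6 + 8 + 6 + 10 + 1 + 10 + 9 + 8 + 10 + 7 = 75 candies with no flavour reaching 11.
The next candy forces some flavour to 11, so 75 + 1 = 76.

76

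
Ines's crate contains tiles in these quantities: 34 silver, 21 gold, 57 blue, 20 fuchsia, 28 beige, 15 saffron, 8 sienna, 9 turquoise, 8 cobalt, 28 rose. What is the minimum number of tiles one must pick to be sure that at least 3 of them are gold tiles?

210

In the worst case for collecting gold tiles, every non-gold tile comes out first.
There are 34 + 57 + 20 + 28 + 15 + 8 + 9 + 8 + 28 = 207 non-gold tiles altogether.
After those, each further tile must be gold, so 207 + 3 = 210 draws guarantee 3 gold tiles.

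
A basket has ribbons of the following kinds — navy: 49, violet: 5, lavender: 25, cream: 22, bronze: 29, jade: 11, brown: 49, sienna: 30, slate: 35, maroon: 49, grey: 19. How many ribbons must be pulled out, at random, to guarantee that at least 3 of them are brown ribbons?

In the worst case for collecting brown ribbons, every non-brown ribbon comes out first.
There are 49 + 5 + 25 + 22 + 29 + 11 + 30 + 35 + 49 + 19 = 274 non-brown ribbons altogether.
After those, each further ribbon must be brown, so 274 + 3 = 277 draws guarantee 3 brown ribbons.

277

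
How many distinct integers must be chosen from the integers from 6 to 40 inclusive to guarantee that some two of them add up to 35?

24

A set avoiding the sum 35 can contain at most one of each pair {x, 35−x}, plus the 11 elements whose complement lies outside the range.
The integers 18, …, 40 (23 of them) are such a set: any two sum to at least 18+19 = 37 > 35.
Pigeonhole: any 24th integer completes one of the 12 pairs, so 24 choices force a sum of 35.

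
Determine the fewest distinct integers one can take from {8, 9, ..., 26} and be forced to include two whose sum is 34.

11

A set avoiding the sum 34 can contain at most one of each pair {x, 34−x}, plus the 1 element equal to its own complement.
The integers 17, …, 26 (10 of them) are such a set: any two sum to at least 17+18 = 35 > 34.
Any 11th integer completes one of the 9 pairs, so 11 choices force a sum of 34.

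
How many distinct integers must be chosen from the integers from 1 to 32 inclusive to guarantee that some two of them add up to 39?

20

Two chosen integers sum to 39 exactly when both halves of some pair {x, 39−x} with 7 ≤ x ≤ 39−x ≤ 32 are chosen — 13 such pairs.
The remaining 6 elements (those with no distinct partner in range) can never complete a 39-sum, so the worst case takes all of them and one from each pair: 6 + 13 = 19.
The 20th integer has to be the second member of some pair, so 19 + 1 = 20.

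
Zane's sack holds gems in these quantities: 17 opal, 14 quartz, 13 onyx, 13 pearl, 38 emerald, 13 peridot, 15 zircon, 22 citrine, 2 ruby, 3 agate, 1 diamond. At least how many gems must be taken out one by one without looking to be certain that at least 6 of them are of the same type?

47

By pigeonhole, the 11 types are the holes; the gems drawn are the pigeons.
To avoid 6 of any one type, the worst case takes at most 5 of each type, or every gem of a type that has fewer than 5.
That gives 5 + 5 + 5 + 5 + 5 + 5 + 5 + 5 + 2 + 3 + 1 = 46 gems with no type reaching 6.
The next gem forces some type to 6, so 46 + 1 = 47.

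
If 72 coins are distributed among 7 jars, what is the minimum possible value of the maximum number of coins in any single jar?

11

The 7 jars are the holes and the 72 coins are the pigeons.
If every jar held at most 10 coins, the total would be at most 7 × 10 = 70, which is less than 72.
So some jar holds at least ⌈72/7⌉ = 11 coins.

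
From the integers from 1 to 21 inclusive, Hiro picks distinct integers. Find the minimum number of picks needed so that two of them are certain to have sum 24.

13

Two chosen integers sum to 24 exactly when both halves of some pair {x, 24−x} with 3 ≤ x ≤ 24−x ≤ 21 are chosen — 9 such pairs.
The remaining 3 elements (those with no distinct partner in range) can never complete a 24-sum, so the worst case takes all of them and one from each pair: 3 + 9 = 12.
The 13th integer has to be the second member of some pair, so 12 + 1 = 13.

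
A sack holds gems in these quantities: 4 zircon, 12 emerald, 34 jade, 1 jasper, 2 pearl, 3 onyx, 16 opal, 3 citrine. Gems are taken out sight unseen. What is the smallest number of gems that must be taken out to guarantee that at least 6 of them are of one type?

29

An adversary could hand out at most 5 gems per type (5 types run out sooner): 4 + 5 + 5 + 1 + 2 + 3 + 5 + 3 = 28 gems and still no type has 6.
By pigeonhole, one more gem lands in a type already at 5, so 29 draws are enough and 28 are not.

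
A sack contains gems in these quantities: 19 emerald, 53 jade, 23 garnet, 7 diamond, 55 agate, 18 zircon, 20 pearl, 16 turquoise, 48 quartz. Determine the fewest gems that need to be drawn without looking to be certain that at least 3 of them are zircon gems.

244

In the worst case for collecting zircon gems, every non-zircon gem comes out first.
There are 19 + 53 + 23 + 7 + 55 + 20 + 16 + 48 = 241 non-zircon gems altogether.
After those, each further gem must be zircon, so 241 + 3 = 244 draws guarantee 3 zircon gems.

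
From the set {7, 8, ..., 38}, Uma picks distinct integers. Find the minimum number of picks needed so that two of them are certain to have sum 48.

A set avoiding the sum 48 can contain at most one of each pair {x, 48−x}, plus the 4 elements whose complement lies outside the range or equal to its own complement.
The integers 7, …, 24 (18 of them) are such a set: any two sum to at least 7+8 = 15 and at most 23+24 = 47 < 48.
By the pigeonhole principle, any 19th integer completes one of the 14 pairs, so 19 choices force a sum of 48.

19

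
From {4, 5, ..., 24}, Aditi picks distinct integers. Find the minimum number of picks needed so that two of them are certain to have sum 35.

15

A set avoiding the sum 35 can contain at most one of each pair {x, 35−x}, plus the 7 elements whose complement lies outside the range.
The integers 4, …, 17 (14 of them) are such a set: any two sum to at least 4+5 = 9 and at most 16+17 = 33 < 35.
Pigeonhole: any 15th integer completes one of the 7 pairs, so 15 choices force a sum of 35.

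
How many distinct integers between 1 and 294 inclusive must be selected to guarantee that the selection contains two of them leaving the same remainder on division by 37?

By the pigeonhole principle, the 37 residue classes mod 37 are the pigeonholes.
With 37 integers one could put 1 in each residue class and have no class reach 2.
The 38th integer pushes some class to 2, so 37·1 + 1 = 38.

38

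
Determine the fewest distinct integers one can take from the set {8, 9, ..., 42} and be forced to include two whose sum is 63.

25

A set avoiding the sum 63 can contain at most one of each pair {x, 63−x}, plus the 13 elements whose complement lies outside the range.
The integers 8, …, 31 (24 of them) are such a set: any two sum to at least 8+9 = 17 and at most 30+31 = 61 < 63.
Pigeonhole: any 25th integer completes one of the 11 pairs, so 25 choices force a sum of 63.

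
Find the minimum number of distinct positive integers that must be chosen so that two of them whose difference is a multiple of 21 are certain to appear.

22

Integers whose pairwise differences are multiples of 21 are exactly those sharing a remainder mod 21. By pigeonhole, the 21 residue classes mod 21 are the pigeonholes.
With 21 integers one could put 1 in each residue class and have no class reach 2.
The 22nd integer pushes some class to 2, so 21·1 + 1 = 22.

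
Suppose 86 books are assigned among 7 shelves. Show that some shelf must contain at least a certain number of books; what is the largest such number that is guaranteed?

13

Pigeonhole: the 7 shelves are the holes and the 86 books are the pigeons.
If every shelf held at most 12 books, the total would be at most 7 × 12 = 84, which is less than 86.
So some shelf holds at least ⌈86/7⌉ = 13 books.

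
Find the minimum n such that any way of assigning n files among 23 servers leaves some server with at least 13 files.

277

With 276 files one could put exactly 12 in each of the 23 servers, and no server would reach 13.
One more file must land in a server that already has 12, giving it 13.
So 23 × 12 + 1 = 277 files are required.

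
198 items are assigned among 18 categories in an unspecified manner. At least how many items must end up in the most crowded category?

Pigeonhole: the 18 categories are the holes and the 198 items are the pigeons.
If every category held at most 10 items, the total would be at most 18 × 10 = 180, which is less than 198.
So some category holds at least ⌈198/18⌉ = 11 items.

11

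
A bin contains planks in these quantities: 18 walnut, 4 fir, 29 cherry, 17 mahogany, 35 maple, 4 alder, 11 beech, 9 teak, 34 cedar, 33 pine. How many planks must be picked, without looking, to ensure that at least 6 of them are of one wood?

49

The 10 woods are the holes; the planks drawn are the pigeons.
To avoid 6 of any one wood, the worst case takes at most 5 of each wood, or every plank of a wood that has fewer than 5.
That gives 5 + 4 + 5 + 5 + 5 + 4 + 5 + 5 + 5 + 5 = 48 planks with no wood reaching 6.
The next plank forces some wood to 6, so 48 + 1 = 49.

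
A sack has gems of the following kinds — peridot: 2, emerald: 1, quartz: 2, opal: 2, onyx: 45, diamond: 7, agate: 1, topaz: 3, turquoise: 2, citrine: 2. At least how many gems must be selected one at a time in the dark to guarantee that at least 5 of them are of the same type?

24

By the pigeonhole principle, the 10 types are the holes; the gems drawn are the pigeons.
To avoid 5 of any one type, the worst case takes at most 4 of each type, or every gem of a type that has fewer than 4.
That gives 2 + 1 + 2 + 2 + 4 + 4 + 1 + 3 + 2 + 2 = 23 gems with no type reaching 5.
The next gem forces some type to 5, so 23 + 1 = 24.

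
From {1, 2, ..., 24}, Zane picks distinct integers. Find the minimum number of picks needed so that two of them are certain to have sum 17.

A set avoiding the sum 17 can contain at most one of each pair {x, 17−x}, plus the 8 elements whose complement lies outside the range.
The integers 9, …, 24 (16 of them) are such a set: any two sum to at least 9+10 = 19 > 17.
By the pigeonhole principle, any 17th integer completes one of the 8 pairs, so 17 choices force a sum of 17.

17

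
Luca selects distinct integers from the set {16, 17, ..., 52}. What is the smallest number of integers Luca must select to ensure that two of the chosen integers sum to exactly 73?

22

Two chosen integers sum to 73 exactly when both halves of some pair {x, 73−x} with 21 ≤ x ≤ 73−x ≤ 52 are chosen — 16 such pairs.
The remaining 5 elements (those with no distinct partner in range) can never complete a 73-sum, so the worst case takes all of them and one from each pair: 5 + 16 = 21.
Pigeonhole: the 22nd integer has to be the second member of some pair, so 21 + 1 = 22.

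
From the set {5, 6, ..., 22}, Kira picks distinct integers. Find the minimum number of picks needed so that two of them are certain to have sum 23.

A set avoiding the sum 23 can contain at most one of each pair {x, 23−x}, plus the 4 elements whose complement lies outside the range.
The integers 12, …, 22 (11 of them) are such a set: any two sum to at least 12+13 = 25 > 23.
Any 12th integer completes one of the 7 pairs, so 12 choices force a sum of 23.

12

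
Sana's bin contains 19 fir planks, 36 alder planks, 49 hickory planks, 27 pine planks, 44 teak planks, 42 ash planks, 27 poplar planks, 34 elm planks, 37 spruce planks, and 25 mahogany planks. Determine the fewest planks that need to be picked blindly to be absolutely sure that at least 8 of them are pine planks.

321

In the worst case for collecting pine planks, every non-pine plank comes out first.
There are 19 + 36 + 49 + 44 + 42 + 27 + 34 + 37 + 25 = 313 non-pine planks altogether.
After those, each further plank must be pine, so 313 + 8 = 321 draws guarantee 8 pine planks.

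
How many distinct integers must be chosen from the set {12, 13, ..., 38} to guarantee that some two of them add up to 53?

16

Group the elements by complementary pair {x, 53−x}: {15,38}, {16,37}, {17,36}, …, giving 12 two-element pairs and 3 integers whose partner 53−x falls outside [12,38].
Treating each of those 15 groups as a pigeonhole, one can pick one integer per group — 15 integers — with no two summing to 53.
The 16th integer lands in an occupied pair, forcing a sum of 53.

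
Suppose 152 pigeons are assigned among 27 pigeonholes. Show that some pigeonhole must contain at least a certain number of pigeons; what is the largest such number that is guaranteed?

6

The 27 pigeonholes are the holes and the 152 pigeons are the pigeons.
If every pigeonhole held at most 5 pigeons, the total would be at most 27 × 5 = 135, which is less than 152.
So some pigeonhole holds at least ⌈152/27⌉ = 6 pigeons.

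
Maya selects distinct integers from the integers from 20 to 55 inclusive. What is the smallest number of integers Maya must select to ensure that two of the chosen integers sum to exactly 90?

A set avoiding the sum 90 can contain at most one of each pair {x, 90−x}, plus the 16 elements whose complement lies outside the range or equal to its own complement.
The integers 20, …, 45 (26 of them) are such a set: any two sum to at least 20+21 = 41 and at most 44+45 = 89 < 90.
By pigeonhole, any 27th integer completes one of the 10 pairs, so 27 choices force a sum of 90.

27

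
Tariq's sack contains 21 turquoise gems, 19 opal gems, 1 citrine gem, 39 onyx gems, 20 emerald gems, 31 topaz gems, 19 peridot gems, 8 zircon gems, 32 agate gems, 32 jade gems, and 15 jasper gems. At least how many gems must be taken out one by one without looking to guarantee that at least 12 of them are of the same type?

Put each drawn gem into a box by type. The largest draw with every box below 12 takes min(count, 11) from each type; types with fewer than 11 contribute all they have.
Σ min(cᵢ, 11) = 11 + 11 + 1 + 11 + 11 + 11 + 11 + 8 + 11 + 11 + 11 = 108.
Draw number 108 + 1 = 109 must push one box to 12.

109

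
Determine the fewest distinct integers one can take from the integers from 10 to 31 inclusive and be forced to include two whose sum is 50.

Two chosen integers sum to 50 exactly when both halves of some pair {x, 50−x} with 19 ≤ x ≤ 50−x ≤ 31 are chosen — 6 such pairs.
The remaining 10 elements (those with no distinct partner in range) can never complete a 50-sum, so the worst case takes all of them and one from each pair: 10 + 6 = 16.
Pigeonhole: the 17th integer has to be the second member of some pair, so 16 + 1 = 17.

17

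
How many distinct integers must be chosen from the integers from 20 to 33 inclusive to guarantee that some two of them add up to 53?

8

Two chosen integers sum to 53 exactly when both halves of some pair {x, 53−x} with 20 ≤ x ≤ 53−x ≤ 33 are chosen — 7 such pairs.
Every element belongs to one of those pairs, so the worst case picks one from each: 7 integers.
Pigeonhole: the 8th integer has to be the second member of some pair, so 7 + 1 = 8.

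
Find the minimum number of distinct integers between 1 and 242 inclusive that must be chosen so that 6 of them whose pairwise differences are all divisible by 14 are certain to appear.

71

Integers whose pairwise differences are multiples of 14 are exactly those sharing a remainder mod 14. By the pigeonhole principle, the 14 residue classes mod 14 are the pigeonholes.
With 70 integers one could put 5 in each residue class and have no class reach 6.
The 71st integer pushes some class to 6, so 14·5 + 1 = 71.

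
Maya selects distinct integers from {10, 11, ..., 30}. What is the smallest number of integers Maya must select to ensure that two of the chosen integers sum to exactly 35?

Two chosen integers sum to 35 exactly when both halves of some pair {x, 35−x} with 10 ≤ x ≤ 35−x ≤ 25 are chosen — 8 such pairs.
The remaining 5 elements (those with no distinct partner in range) can never complete a 35-sum, so the worst case takes all of them and one from each pair: 5 + 8 = 13.
Pigeonhole: the 14th integer has to be the second member of some pair, so 13 + 1 = 14.

14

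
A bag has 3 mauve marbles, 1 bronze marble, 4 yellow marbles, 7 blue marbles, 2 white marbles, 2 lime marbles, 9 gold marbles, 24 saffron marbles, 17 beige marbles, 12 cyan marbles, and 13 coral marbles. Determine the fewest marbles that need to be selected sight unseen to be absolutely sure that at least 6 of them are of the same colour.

By the pigeonhole principle, the 11 colours are the holes; the marbles drawn are the pigeons.
To avoid 6 of any one colour, the worst case takes at most 5 of each colour, or every marble of a colour that has fewer than 5.
That gives 3 + 1 + 4 + 5 + 2 + 2 + 5 + 5 + 5 + 5 + 5 = 42 marbles with no colour reaching 6.
The next marble forces some colour to 6, so 42 + 1 = 43.

43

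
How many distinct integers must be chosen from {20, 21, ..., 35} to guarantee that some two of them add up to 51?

11

A set avoiding the sum 51 can contain at most one of each pair {x, 51−x}, plus the 4 elements whose complement lies outside the range.
The integers 26, …, 35 (10 of them) are such a set: any two sum to at least 26+27 = 53 > 51.
Any 11th integer completes one of the 6 pairs, so 11 choices force a sum of 51.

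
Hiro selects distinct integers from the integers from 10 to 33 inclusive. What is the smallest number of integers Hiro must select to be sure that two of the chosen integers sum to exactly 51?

A set avoiding the sum 51 can contain at most one of each pair {x, 51−x}, plus the 8 elements whose complement lies outside the range.
The integers 10, …, 25 (16 of them) are such a set: any two sum to at least 10+11 = 21 and at most 24+25 = 49 < 51.
By pigeonhole, any 17th integer completes one of the 8 pairs, so 17 choices force a sum of 51.

17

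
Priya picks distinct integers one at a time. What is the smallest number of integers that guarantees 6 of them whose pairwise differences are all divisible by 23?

116

Integers whose pairwise differences are multiples of 23 are exactly those sharing a remainder mod 23. By the pigeonhole principle, the 23 residue classes mod 23 are the pigeonholes.
With 115 integers one could put 5 in each residue class and have no class reach 6.
The 116th integer pushes some class to 6, so 23·5 + 1 = 116.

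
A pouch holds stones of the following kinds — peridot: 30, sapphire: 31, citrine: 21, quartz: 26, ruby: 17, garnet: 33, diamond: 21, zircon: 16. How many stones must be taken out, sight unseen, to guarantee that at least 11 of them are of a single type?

Put each drawn stone into a box by type. The largest draw with every box below 11 takes min(count, 10) from each type.
Σ min(cᵢ, 10) = 10 + 10 + 10 + 10 + 10 + 10 + 10 + 10 = 80.
Draw number 80 + 1 = 81 must push one box to 11.

81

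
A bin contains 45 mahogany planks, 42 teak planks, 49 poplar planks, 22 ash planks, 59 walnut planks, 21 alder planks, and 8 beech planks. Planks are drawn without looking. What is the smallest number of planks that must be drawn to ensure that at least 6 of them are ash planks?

In the worst case for collecting ash planks, every non-ash plank comes out first.
There are 45 + 42 + 49 + 59 + 21 + 8 = 224 non-ash planks altogether.
After those, each further plank must be ash, so 224 + 6 = 230 draws guarantee 6 ash planks.

230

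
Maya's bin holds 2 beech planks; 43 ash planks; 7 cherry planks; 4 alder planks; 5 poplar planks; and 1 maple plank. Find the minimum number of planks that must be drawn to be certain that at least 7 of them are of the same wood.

25

By pigeonhole, put each drawn plank into a box by wood. The largest draw with every box below 7 takes min(count, 6) from each wood; woods with fewer than 6 contribute all they have.
Σ min(cᵢ, 6) = 2 + 6 + 6 + 4 + 5 + 1 = 24.
Draw number 24 + 1 = 25 must push one box to 7.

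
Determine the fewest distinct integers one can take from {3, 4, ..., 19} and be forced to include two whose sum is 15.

13

A set avoiding the sum 15 can contain at most one of each pair {x, 15−x}, plus the 7 elements whose complement lies outside the range.
The integers 8, …, 19 (12 of them) are such a set: any two sum to at least 8+9 = 17 > 15.
Any 13th integer completes one of the 5 pairs, so 13 choices force a sum of 15.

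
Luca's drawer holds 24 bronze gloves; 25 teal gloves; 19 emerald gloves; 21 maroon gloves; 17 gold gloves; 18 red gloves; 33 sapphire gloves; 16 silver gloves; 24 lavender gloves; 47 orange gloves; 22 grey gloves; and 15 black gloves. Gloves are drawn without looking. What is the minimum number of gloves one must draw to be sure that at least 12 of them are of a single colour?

133

Pigeonhole: put each drawn glove into a box by colour. The largest draw with every box below 12 takes min(count, 11) from each colour.
Σ min(cᵢ, 11) = 11 + 11 + 11 + 11 + 11 + 11 + 11 + 11 + 11 + 11 + 11 + 11 = 132.
Draw number 132 + 1 = 133 must push one box to 12.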